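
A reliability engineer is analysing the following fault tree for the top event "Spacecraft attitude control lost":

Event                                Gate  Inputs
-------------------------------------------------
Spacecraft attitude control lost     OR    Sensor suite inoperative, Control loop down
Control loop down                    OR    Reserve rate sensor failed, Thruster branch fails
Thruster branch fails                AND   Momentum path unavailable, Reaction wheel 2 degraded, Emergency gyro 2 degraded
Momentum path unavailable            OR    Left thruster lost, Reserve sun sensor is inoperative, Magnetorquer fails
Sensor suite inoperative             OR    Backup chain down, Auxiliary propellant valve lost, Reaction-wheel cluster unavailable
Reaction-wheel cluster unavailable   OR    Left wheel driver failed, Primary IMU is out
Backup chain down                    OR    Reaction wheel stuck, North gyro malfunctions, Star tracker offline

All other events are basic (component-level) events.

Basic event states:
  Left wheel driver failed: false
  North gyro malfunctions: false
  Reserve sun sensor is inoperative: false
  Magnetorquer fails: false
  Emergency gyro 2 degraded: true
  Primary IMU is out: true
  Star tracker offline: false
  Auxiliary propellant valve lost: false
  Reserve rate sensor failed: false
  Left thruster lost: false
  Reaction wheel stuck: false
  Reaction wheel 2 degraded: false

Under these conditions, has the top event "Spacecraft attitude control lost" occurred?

Yes

Backup chain down [OR]: Reaction wheel stuck=not, North gyro malfunctions=not, Star tracker offline=not → no input occurs → does not occur.
Reaction-wheel cluster unavailable [OR]: Left wheel driver failed=not, Primary IMU is out=occurs → at least one input occurs → occurs.
Sensor suite inoperative [OR]: Backup chain down=not, Auxiliary propellant valve lost=not, Reaction-wheel cluster unavailable=occurs → at least one input occurs → occurs.
Momentum path unavailable [OR]: Left thruster lost=not, Reserve sun sensor is inoperative=not, Magnetorquer fails=not → no input occurs → does not occur.
Thruster branch fails [AND]: Momentum path unavailable=not, Reaction wheel 2 degraded=not, Emergency gyro 2 degraded=occurs → not all inputs occur → does not occur.
Control loop down [OR]: Reserve rate sensor failed=not, Thruster branch fails=not → no input occurs → does not occur.
Spacecraft attitude control lost [OR]: Sensor suite inoperative=occurs, Control loop down=not → at least one input occurs → occurs.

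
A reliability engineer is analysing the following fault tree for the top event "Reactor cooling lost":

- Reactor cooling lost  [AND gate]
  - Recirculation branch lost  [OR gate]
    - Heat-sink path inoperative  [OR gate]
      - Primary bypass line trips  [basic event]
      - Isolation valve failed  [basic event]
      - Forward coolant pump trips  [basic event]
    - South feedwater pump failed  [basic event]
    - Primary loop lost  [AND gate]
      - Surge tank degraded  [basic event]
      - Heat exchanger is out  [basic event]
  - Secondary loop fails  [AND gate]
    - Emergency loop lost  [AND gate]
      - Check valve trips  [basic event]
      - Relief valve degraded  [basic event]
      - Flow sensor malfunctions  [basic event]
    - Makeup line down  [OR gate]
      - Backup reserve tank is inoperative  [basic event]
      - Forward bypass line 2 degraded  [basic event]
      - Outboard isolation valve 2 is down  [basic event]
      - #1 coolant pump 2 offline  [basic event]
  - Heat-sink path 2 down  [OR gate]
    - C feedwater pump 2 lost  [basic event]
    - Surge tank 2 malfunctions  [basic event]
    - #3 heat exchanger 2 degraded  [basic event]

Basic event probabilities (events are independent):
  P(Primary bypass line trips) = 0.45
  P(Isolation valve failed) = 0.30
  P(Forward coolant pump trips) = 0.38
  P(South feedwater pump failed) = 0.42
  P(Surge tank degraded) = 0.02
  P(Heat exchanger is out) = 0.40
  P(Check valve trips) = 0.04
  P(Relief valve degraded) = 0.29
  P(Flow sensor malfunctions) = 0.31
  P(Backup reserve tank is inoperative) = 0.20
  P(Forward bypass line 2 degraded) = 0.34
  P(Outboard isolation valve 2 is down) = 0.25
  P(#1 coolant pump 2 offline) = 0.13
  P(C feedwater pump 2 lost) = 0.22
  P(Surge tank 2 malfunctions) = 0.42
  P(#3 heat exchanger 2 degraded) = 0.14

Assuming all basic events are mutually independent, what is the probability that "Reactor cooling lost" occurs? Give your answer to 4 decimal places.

0.0012

P(Heat-sink path inoperative) [OR] = 1 − (1−0.45) × (1−0.30) × (1−0.38) = 0.761300
P(Primary loop lost) [AND] = 0.02 × 0.40 = 0.008000
P(Recirculation branch lost) [OR] = 1 − (1−0.761300) × (1−0.42) × (1−0.008000) = 0.862662
P(Emergency loop lost) [AND] = 0.04 × 0.29 × 0.31 = 0.003596
P(Makeup line down) [OR] = 1 − (1−0.20) × (1−0.34) × (1−0.25) × (1−0.13) = 0.655480
P(Secondary loop fails) [AND] = 0.003596 × 0.655480 = 0.002357
P(Heat-sink path 2 down) [OR] = 1 − (1−0.22) × (1−0.42) × (1−0.14) = 0.610936
P(Reactor cooling lost) [AND] = 0.862662 × 0.002357 × 0.610936 = 0.001242
Rounded to 4 decimal places: P(Reactor cooling lost) ≈ 0.0012.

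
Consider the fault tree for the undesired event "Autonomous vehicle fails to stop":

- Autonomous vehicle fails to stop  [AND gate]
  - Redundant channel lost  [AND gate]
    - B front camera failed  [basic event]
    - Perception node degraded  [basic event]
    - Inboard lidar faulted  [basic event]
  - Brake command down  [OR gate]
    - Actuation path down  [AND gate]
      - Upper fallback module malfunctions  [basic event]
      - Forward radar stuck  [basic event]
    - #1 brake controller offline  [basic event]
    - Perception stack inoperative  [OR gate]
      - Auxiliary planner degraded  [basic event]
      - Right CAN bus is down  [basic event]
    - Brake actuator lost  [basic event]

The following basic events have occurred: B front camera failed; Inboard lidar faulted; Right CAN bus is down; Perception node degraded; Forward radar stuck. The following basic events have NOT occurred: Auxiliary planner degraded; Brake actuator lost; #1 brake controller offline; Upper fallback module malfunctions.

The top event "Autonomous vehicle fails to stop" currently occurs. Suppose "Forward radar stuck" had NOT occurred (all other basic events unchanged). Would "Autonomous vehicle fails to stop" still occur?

Counterfactual: set "Forward radar stuck" to not occurred.
Redundant channel lost [AND]: B front camera failed=occurs, Perception node degraded=occurs, Inboard lidar faulted=occurs → all inputs occur → occurs.
Actuation path down [AND]: Upper fallback module malfunctions=not, Forward radar stuck=not → not all inputs occur → does not occur.
Perception stack inoperative [OR]: Auxiliary planner degraded=not, Right CAN bus is down=occurs → at least one input occurs → occurs.
Brake command down [OR]: Actuation path down=not, #1 brake controller offline=not, Perception stack inoperative=occurs, Brake actuator lost=not → at least one input occurs → occurs.
Autonomous vehicle fails to stop [AND]: Redundant channel lost=occurs, Brake command down=occurs → all inputs occur → occurs.

Yes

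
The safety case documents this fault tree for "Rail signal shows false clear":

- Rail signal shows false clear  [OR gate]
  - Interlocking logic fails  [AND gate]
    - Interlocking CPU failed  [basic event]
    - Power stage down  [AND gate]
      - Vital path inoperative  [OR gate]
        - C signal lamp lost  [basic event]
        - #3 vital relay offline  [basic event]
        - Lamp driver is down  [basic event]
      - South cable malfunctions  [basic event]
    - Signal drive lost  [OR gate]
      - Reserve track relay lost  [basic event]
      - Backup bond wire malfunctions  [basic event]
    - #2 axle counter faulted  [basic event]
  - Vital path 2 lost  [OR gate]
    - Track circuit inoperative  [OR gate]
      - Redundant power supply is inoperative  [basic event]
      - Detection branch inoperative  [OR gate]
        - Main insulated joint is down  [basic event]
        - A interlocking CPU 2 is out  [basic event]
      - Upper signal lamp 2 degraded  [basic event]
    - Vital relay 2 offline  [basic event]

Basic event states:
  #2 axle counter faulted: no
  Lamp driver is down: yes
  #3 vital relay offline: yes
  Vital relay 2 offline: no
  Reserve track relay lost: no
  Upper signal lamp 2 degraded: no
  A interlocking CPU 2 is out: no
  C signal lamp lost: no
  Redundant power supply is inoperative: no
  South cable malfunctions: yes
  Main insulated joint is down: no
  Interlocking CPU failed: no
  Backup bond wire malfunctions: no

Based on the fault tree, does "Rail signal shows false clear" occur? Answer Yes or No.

No

Vital path inoperative [OR]: C signal lamp lost=not, #3 vital relay offline=occurs, Lamp driver is down=occurs → at least one input occurs → occurs.
Power stage down [AND]: Vital path inoperative=occurs, South cable malfunctions=occurs → all inputs occur → occurs.
Signal drive lost [OR]: Reserve track relay lost=not, Backup bond wire malfunctions=not → no input occurs → does not occur.
Interlocking logic fails [AND]: Interlocking CPU failed=not, Power stage down=occurs, Signal drive lost=not, #2 axle counter faulted=not → not all inputs occur → does not occur.
Detection branch inoperative [OR]: Main insulated joint is down=not, A interlocking CPU 2 is out=not → no input occurs → does not occur.
Track circuit inoperative [OR]: Redundant power supply is inoperative=not, Detection branch inoperative=not, Upper signal lamp 2 degraded=not → no input occurs → does not occur.
Vital path 2 lost [OR]: Track circuit inoperative=not, Vital relay 2 offline=not → no input occurs → does not occur.
Rail signal shows false clear [OR]: Interlocking logic fails=not, Vital path 2 lost=not → no input occurs → does not occur.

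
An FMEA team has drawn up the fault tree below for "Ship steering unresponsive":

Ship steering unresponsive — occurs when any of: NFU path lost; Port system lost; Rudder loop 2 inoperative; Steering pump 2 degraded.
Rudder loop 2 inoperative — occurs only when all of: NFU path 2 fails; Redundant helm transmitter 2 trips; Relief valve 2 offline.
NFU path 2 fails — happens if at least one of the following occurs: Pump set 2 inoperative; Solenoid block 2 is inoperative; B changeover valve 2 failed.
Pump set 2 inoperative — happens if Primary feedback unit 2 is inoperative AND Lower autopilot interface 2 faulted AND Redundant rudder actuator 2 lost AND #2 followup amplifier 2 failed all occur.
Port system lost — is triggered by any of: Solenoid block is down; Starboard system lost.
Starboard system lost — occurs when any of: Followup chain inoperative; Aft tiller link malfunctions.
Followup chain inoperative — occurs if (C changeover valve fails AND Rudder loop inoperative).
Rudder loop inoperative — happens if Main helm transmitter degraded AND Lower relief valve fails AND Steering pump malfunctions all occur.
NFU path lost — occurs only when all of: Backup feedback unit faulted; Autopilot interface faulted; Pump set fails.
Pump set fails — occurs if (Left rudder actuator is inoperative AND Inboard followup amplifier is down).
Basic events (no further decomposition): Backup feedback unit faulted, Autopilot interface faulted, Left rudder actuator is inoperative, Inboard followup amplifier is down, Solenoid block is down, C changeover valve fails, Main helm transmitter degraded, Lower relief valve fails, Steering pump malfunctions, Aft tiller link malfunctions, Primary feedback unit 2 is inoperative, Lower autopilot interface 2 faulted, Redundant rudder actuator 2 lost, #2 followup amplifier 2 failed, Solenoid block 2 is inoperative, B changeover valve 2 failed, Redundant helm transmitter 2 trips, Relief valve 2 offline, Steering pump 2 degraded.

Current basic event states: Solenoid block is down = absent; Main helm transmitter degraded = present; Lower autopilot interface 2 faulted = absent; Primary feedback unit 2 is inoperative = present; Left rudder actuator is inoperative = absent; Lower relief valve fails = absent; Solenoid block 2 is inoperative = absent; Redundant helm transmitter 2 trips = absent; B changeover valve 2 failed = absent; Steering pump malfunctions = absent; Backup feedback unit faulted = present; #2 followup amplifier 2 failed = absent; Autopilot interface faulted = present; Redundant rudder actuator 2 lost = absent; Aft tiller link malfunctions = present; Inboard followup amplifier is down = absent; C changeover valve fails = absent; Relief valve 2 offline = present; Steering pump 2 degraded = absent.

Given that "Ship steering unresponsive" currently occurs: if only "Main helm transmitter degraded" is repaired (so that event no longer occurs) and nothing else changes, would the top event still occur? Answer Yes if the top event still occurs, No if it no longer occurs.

Yes

Counterfactual: set "Main helm transmitter degraded" to not occurred.
Pump set fails [AND]: Left rudder actuator is inoperative=not, Inboard followup amplifier is down=not → not all inputs occur → does not occur.
NFU path lost [AND]: Backup feedback unit faulted=occurs, Autopilot interface faulted=occurs, Pump set fails=not → not all inputs occur → does not occur.
Rudder loop inoperative [AND]: Main helm transmitter degraded=not, Lower relief valve fails=not, Steering pump malfunctions=not → not all inputs occur → does not occur.
Followup chain inoperative [AND]: C changeover valve fails=not, Rudder loop inoperative=not → not all inputs occur → does not occur.
Starboard system lost [OR]: Followup chain inoperative=not, Aft tiller link malfunctions=occurs → at least one input occurs → occurs.
Port system lost [OR]: Solenoid block is down=not, Starboard system lost=occurs → at least one input occurs → occurs.
Pump set 2 inoperative [AND]: Primary feedback unit 2 is inoperative=occurs, Lower autopilot interface 2 faulted=not, Redundant rudder actuator 2 lost=not, #2 followup amplifier 2 failed=not → not all inputs occur → does not occur.
NFU path 2 fails [OR]: Pump set 2 inoperative=not, Solenoid block 2 is inoperative=not, B changeover valve 2 failed=not → no input occurs → does not occur.
Rudder loop 2 inoperative [AND]: NFU path 2 fails=not, Redundant helm transmitter 2 trips=not, Relief valve 2 offline=occurs → not all inputs occur → does not occur.
Ship steering unresponsive [OR]: NFU path lost=not, Port system lost=occurs, Rudder loop 2 inoperative=not, Steering pump 2 degraded=not → at least one input occurs → occurs.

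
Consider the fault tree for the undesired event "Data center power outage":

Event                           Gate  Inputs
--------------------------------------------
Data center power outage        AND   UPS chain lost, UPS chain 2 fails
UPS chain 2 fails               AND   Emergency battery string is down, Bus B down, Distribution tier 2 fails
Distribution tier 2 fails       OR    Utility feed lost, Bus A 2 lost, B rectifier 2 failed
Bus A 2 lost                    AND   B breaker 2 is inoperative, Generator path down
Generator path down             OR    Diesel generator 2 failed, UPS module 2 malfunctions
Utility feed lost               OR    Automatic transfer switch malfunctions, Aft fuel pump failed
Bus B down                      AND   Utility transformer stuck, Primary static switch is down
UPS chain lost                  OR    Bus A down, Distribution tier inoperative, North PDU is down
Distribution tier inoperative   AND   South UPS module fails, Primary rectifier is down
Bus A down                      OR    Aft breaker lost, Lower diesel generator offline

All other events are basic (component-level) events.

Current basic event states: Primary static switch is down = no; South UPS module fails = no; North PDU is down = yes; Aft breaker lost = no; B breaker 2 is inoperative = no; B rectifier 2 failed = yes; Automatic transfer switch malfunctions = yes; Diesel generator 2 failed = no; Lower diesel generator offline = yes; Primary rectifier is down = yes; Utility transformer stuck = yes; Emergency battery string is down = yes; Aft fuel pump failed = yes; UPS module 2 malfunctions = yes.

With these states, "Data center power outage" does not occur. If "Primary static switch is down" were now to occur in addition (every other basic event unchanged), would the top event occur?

Yes

Counterfactual: set "Primary static switch is down" to occurred.
Bus A down [OR]: Aft breaker lost=not, Lower diesel generator offline=occurs → at least one input occurs → occurs.
Distribution tier inoperative [AND]: South UPS module fails=not, Primary rectifier is down=occurs → not all inputs occur → does not occur.
UPS chain lost [OR]: Bus A down=occurs, Distribution tier inoperative=not, North PDU is down=occurs → at least one input occurs → occurs.
Bus B down [AND]: Utility transformer stuck=occurs, Primary static switch is down=occurs → all inputs occur → occurs.
Utility feed lost [OR]: Automatic transfer switch malfunctions=occurs, Aft fuel pump failed=occurs → at least one input occurs → occurs.
Generator path down [OR]: Diesel generator 2 failed=not, UPS module 2 malfunctions=occurs → at least one input occurs → occurs.
Bus A 2 lost [AND]: B breaker 2 is inoperative=not, Generator path down=occurs → not all inputs occur → does not occur.
Distribution tier 2 fails [OR]: Utility feed lost=occurs, Bus A 2 lost=not, B rectifier 2 failed=occurs → at least one input occurs → occurs.
UPS chain 2 fails [AND]: Emergency battery string is down=occurs, Bus B down=occurs, Distribution tier 2 fails=occurs → all inputs occur → occurs.
Data center power outage [AND]: UPS chain lost=occurs, UPS chain 2 fails=occurs → all inputs occur → occurs.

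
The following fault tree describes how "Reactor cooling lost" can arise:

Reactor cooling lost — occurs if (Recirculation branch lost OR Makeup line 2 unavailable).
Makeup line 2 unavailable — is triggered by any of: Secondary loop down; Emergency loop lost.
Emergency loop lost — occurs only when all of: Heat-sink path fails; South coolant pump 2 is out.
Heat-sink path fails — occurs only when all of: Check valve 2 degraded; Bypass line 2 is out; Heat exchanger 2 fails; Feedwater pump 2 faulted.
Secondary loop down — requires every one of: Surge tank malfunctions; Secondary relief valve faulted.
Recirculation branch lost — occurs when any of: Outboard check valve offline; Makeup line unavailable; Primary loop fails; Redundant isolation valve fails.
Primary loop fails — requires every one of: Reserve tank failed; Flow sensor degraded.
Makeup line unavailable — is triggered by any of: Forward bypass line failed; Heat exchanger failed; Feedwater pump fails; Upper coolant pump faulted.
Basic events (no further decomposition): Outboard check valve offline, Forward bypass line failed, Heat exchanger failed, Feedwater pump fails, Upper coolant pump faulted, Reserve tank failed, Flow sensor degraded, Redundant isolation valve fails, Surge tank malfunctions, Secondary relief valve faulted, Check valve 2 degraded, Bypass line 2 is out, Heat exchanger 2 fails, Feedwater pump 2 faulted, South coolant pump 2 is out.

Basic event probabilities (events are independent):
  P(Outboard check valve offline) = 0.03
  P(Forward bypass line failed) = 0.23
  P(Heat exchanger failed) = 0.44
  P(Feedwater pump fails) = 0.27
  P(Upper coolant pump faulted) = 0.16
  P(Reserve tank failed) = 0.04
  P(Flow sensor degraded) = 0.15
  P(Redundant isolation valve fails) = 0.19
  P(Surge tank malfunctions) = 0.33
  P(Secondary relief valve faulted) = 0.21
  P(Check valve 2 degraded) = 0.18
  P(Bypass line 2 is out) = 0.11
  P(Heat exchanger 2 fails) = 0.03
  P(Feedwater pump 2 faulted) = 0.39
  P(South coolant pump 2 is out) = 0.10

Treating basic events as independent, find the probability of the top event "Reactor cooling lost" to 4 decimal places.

P(Makeup line unavailable) [OR] = 1 − (1−0.23) × (1−0.44) × (1−0.27) × (1−0.16) = 0.735588
P(Primary loop fails) [AND] = 0.04 × 0.15 = 0.006000
P(Recirculation branch lost) [OR] = 1 − (1−0.03) × (1−0.735588) × (1−0.006000) × (1−0.19) = 0.793498
P(Secondary loop down) [AND] = 0.33 × 0.21 = 0.069300
P(Heat-sink path fails) [AND] = 0.18 × 0.11 × 0.03 × 0.39 = 0.000232
P(Emergency loop lost) [AND] = 0.000232 × 0.10 = 0.000023
P(Makeup line 2 unavailable) [OR] = 1 − (1−0.069300) × (1−0.000023) = 0.069321
P(Reactor cooling lost) [OR] = 1 − (1−0.793498) × (1−0.069321) = 0.807813
Rounded to 4 decimal places: P(Reactor cooling lost) ≈ 0.8078.

0.8078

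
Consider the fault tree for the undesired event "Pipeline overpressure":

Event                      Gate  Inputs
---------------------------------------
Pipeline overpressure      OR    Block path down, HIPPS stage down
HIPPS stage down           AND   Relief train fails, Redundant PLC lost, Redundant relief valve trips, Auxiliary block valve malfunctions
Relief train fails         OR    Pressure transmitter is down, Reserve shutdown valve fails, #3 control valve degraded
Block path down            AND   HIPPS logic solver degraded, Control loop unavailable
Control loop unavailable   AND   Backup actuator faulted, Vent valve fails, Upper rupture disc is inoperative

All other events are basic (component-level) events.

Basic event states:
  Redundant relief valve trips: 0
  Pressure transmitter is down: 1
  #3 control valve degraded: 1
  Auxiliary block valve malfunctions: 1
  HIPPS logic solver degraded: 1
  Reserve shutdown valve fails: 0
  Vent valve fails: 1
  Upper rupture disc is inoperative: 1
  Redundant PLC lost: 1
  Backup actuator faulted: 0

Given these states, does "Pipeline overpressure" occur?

No

Control loop unavailable [AND]: Backup actuator faulted=not, Vent valve fails=occurs, Upper rupture disc is inoperative=occurs → not all inputs occur → does not occur.
Block path down [AND]: HIPPS logic solver degraded=occurs, Control loop unavailable=not → not all inputs occur → does not occur.
Relief train fails [OR]: Pressure transmitter is down=occurs, Reserve shutdown valve fails=not, #3 control valve degraded=occurs → at least one input occurs → occurs.
HIPPS stage down [AND]: Relief train fails=occurs, Redundant PLC lost=occurs, Redundant relief valve trips=not, Auxiliary block valve malfunctions=occurs → not all inputs occur → does not occur.
Pipeline overpressure [OR]: Block path down=not, HIPPS stage down=not → no input occurs → does not occur.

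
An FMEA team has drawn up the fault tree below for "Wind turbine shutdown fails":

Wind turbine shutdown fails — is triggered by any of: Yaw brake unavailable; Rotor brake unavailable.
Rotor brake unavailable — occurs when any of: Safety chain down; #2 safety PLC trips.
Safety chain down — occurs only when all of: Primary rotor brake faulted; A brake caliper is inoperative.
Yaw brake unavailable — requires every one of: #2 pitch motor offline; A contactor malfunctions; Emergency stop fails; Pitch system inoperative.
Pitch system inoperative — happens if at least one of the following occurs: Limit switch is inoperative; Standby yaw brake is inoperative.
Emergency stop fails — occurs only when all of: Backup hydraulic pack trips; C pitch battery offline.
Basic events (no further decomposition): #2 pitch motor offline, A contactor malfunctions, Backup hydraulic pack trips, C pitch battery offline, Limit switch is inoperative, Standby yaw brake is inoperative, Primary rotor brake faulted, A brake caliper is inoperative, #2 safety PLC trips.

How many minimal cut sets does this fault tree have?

Emergency stop fails [AND]: one cut set from each child combined → 1 × 1 = 1 cut set(s).
Pitch system inoperative [OR]: union of children's cut sets → 2 cut set(s).
Yaw brake unavailable [AND]: one cut set from each child combined → 1 × 1 × 1 × 2 = 2 cut set(s).
Safety chain down [AND]: one cut set from each child combined → 1 × 1 = 1 cut set(s).
Rotor brake unavailable [OR]: union of children's cut sets → 2 cut set(s).
Wind turbine shutdown fails [OR]: union of children's cut sets → 4 cut set(s).
Minimal cut sets: {#2 pitch motor offline, A contactor malfunctions, Backup hydraulic pack trips, C pitch battery offline, Limit switch is inoperative}; {#2 pitch motor offline, A contactor malfunctions, Backup hydraulic pack trips, C pitch battery offline, Standby yaw brake is inoperative}; {A brake caliper is inoperative, Primary rotor brake faulted}; {#2 safety PLC trips}.

4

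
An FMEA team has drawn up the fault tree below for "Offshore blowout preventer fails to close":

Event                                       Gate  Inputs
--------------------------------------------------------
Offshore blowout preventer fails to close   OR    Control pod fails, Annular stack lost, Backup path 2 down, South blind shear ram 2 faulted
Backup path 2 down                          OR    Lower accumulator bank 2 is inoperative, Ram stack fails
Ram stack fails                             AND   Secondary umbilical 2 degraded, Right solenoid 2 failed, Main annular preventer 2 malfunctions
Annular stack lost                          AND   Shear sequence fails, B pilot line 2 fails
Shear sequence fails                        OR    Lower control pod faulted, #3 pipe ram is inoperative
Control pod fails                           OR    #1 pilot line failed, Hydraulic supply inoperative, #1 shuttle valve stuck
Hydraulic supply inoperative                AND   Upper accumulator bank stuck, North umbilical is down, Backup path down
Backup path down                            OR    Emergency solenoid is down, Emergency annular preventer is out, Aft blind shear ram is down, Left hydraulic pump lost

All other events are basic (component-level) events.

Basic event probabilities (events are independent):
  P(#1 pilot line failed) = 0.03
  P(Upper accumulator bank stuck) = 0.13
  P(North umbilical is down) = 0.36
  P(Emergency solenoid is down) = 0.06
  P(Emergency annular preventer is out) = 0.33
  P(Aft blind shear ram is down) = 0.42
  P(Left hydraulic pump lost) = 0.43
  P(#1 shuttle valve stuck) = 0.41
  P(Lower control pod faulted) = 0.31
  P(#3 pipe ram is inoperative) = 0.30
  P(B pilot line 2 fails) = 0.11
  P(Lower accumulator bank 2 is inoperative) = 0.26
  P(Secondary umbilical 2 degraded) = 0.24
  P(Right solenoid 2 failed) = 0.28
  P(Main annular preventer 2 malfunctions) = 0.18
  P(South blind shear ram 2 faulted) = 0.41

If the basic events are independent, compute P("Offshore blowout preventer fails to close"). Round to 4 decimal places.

P(Backup path down) [OR] = 1 − (1−0.06) × (1−0.33) × (1−0.42) × (1−0.43) = 0.791788
P(Hydraulic supply inoperative) [AND] = 0.13 × 0.36 × 0.791788 = 0.037056
P(Control pod fails) [OR] = 1 − (1−0.03) × (1−0.037056) × (1−0.41) = 0.448907
P(Shear sequence fails) [OR] = 1 − (1−0.31) × (1−0.30) = 0.517000
P(Annular stack lost) [AND] = 0.517000 × 0.11 = 0.056870
P(Ram stack fails) [AND] = 0.24 × 0.28 × 0.18 = 0.012096
P(Backup path 2 down) [OR] = 1 − (1−0.26) × (1−0.012096) = 0.268951
P(Offshore blowout preventer fails to close) [OR] = 1 − (1−0.448907) × (1−0.056870) × (1−0.268951) × (1−0.41) = 0.775821
Rounded to 4 decimal places: P(Offshore blowout preventer fails to close) ≈ 0.7758.

0.7758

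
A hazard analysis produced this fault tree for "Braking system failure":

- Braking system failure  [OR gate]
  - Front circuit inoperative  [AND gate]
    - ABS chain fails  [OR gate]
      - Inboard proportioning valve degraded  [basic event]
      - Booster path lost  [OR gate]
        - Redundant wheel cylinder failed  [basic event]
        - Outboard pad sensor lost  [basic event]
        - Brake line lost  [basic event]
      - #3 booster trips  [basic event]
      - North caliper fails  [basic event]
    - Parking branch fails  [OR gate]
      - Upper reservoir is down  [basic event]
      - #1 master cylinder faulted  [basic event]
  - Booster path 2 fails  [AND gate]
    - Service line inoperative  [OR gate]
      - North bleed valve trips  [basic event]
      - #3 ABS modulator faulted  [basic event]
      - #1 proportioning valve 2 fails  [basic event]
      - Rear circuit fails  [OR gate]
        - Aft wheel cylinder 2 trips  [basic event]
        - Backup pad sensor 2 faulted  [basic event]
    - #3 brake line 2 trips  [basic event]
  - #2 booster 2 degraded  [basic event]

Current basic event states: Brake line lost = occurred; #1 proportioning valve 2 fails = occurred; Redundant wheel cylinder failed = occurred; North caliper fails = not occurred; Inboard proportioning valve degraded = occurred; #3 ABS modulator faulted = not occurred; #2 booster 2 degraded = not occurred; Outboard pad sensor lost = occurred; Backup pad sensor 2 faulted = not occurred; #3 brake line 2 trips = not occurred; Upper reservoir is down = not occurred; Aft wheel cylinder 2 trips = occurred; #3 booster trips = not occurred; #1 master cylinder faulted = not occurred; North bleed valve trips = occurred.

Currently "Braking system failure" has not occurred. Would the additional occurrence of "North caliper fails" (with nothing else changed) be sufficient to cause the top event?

Counterfactual: set "North caliper fails" to occurred.
Booster path lost [OR]: Redundant wheel cylinder failed=occurs, Outboard pad sensor lost=occurs, Brake line lost=occurs → at least one input occurs → occurs.
ABS chain fails [OR]: Inboard proportioning valve degraded=occurs, Booster path lost=occurs, #3 booster trips=not, North caliper fails=occurs → at least one input occurs → occurs.
Parking branch fails [OR]: Upper reservoir is down=not, #1 master cylinder faulted=not → no input occurs → does not occur.
Front circuit inoperative [AND]: ABS chain fails=occurs, Parking branch fails=not → not all inputs occur → does not occur.
Rear circuit fails [OR]: Aft wheel cylinder 2 trips=occurs, Backup pad sensor 2 faulted=not → at least one input occurs → occurs.
Service line inoperative [OR]: North bleed valve trips=occurs, #3 ABS modulator faulted=not, #1 proportioning valve 2 fails=occurs, Rear circuit fails=occurs → at least one input occurs → occurs.
Booster path 2 fails [AND]: Service line inoperative=occurs, #3 brake line 2 trips=not → not all inputs occur → does not occur.
Braking system failure [OR]: Front circuit inoperative=not, Booster path 2 fails=not, #2 booster 2 degraded=not → no input occurs → does not occur.

No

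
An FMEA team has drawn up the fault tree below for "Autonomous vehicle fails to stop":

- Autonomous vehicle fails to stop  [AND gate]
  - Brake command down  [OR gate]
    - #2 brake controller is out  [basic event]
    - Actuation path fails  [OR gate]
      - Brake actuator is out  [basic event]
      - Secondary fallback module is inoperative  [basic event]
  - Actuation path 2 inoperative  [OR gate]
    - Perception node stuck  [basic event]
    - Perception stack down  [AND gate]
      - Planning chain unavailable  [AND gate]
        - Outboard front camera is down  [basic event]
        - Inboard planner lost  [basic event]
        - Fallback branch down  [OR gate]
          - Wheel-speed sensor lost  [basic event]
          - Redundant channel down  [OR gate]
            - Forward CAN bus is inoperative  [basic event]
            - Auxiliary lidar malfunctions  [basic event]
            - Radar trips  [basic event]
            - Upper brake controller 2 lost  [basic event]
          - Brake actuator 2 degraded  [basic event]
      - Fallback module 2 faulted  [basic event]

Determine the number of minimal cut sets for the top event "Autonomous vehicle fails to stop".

21

Actuation path fails [OR]: union of children's cut sets → 2 cut set(s).
Brake command down [OR]: union of children's cut sets → 3 cut set(s).
Redundant channel down [OR]: union of children's cut sets → 4 cut set(s).
Fallback branch down [OR]: union of children's cut sets → 6 cut set(s).
Planning chain unavailable [AND]: one cut set from each child combined → 1 × 1 × 6 = 6 cut set(s).
Perception stack down [AND]: one cut set from each child combined → 6 × 1 = 6 cut set(s).
Actuation path 2 inoperative [OR]: union of children's cut sets → 7 cut set(s).
Autonomous vehicle fails to stop [AND]: one cut set from each child combined → 3 × 7 = 21 cut set(s).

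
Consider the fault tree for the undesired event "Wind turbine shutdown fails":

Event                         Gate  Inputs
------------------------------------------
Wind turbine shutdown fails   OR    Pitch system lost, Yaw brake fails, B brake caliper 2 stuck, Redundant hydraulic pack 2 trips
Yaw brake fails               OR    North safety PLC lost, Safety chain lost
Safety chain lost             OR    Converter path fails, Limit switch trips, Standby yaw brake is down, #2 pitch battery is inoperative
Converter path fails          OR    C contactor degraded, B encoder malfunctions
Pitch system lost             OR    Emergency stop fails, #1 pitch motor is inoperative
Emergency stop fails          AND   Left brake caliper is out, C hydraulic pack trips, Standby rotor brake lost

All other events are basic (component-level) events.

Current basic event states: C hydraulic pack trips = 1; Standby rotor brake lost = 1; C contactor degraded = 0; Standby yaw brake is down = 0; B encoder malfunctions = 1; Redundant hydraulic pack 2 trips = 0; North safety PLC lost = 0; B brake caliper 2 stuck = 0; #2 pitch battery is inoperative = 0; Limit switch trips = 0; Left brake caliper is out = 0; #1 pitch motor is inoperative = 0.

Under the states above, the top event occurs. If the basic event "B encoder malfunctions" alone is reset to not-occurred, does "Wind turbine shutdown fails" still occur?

Counterfactual: set "B encoder malfunctions" to not occurred.
Emergency stop fails [AND]: Left brake caliper is out=not, C hydraulic pack trips=occurs, Standby rotor brake lost=occurs → not all inputs occur → does not occur.
Pitch system lost [OR]: Emergency stop fails=not, #1 pitch motor is inoperative=not → no input occurs → does not occur.
Converter path fails [OR]: C contactor degraded=not, B encoder malfunctions=not → no input occurs → does not occur.
Safety chain lost [OR]: Converter path fails=not, Limit switch trips=not, Standby yaw brake is down=not, #2 pitch battery is inoperative=not → no input occurs → does not occur.
Yaw brake fails [OR]: North safety PLC lost=not, Safety chain lost=not → no input occurs → does not occur.
Wind turbine shutdown fails [OR]: Pitch system lost=not, Yaw brake fails=not, B brake caliper 2 stuck=not, Redundant hydraulic pack 2 trips=not → no input occurs → does not occur.

No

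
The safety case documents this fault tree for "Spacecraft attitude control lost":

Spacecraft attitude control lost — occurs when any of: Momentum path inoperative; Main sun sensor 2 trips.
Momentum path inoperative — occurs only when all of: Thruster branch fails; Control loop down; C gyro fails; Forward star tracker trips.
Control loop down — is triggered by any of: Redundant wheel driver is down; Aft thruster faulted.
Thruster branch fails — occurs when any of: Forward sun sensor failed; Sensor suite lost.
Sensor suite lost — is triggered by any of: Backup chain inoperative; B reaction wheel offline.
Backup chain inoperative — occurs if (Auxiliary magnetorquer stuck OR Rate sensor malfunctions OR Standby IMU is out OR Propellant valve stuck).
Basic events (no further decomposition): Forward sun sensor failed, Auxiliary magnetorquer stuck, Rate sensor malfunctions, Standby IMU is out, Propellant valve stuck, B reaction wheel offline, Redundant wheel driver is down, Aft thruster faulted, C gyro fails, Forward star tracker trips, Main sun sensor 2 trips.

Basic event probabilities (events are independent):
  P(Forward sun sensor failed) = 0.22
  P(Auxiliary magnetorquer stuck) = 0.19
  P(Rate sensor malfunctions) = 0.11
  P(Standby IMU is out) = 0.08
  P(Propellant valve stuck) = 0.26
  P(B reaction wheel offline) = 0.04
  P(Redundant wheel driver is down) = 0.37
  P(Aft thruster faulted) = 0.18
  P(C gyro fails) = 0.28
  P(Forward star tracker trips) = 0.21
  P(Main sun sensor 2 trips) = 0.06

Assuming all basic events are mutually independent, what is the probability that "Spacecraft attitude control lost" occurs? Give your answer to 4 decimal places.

P(Backup chain inoperative) [OR] = 1 − (1−0.19) × (1−0.11) × (1−0.08) × (1−0.26) = 0.509211
P(Sensor suite lost) [OR] = 1 − (1−0.509211) × (1−0.04) = 0.528843
P(Thruster branch fails) [OR] = 1 − (1−0.22) × (1−0.528843) = 0.632498
P(Control loop down) [OR] = 1 − (1−0.37) × (1−0.18) = 0.483400
P(Momentum path inoperative) [AND] = 0.632498 × 0.483400 × 0.28 × 0.21 = 0.017978
P(Spacecraft attitude control lost) [OR] = 1 − (1−0.017978) × (1−0.06) = 0.076899
Rounded to 4 decimal places: P(Spacecraft attitude control lost) ≈ 0.0769.

0.0769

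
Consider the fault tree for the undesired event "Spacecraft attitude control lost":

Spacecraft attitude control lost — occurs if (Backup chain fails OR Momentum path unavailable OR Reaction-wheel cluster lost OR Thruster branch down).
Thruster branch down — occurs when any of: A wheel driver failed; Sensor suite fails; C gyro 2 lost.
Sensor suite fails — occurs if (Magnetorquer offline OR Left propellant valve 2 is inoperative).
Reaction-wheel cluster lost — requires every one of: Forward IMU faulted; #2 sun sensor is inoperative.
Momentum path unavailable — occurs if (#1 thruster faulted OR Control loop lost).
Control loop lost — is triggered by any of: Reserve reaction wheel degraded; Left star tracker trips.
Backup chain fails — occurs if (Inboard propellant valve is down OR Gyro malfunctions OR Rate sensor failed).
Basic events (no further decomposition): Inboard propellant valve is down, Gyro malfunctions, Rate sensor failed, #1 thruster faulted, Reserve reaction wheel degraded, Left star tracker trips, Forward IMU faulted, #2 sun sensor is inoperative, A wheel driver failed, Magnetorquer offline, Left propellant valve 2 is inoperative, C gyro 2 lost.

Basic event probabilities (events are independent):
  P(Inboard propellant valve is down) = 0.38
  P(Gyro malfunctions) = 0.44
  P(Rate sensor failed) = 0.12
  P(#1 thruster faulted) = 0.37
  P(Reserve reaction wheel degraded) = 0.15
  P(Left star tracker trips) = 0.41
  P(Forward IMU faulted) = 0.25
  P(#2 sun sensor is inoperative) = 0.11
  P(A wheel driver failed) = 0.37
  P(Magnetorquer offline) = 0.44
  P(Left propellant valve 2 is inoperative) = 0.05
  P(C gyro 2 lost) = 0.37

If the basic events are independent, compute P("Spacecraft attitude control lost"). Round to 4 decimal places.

P(Backup chain fails) [OR] = 1 − (1−0.38) × (1−0.44) × (1−0.12) = 0.694464
P(Control loop lost) [OR] = 1 − (1−0.15) × (1−0.41) = 0.498500
P(Momentum path unavailable) [OR] = 1 − (1−0.37) × (1−0.498500) = 0.684055
P(Reaction-wheel cluster lost) [AND] = 0.25 × 0.11 = 0.027500
P(Sensor suite fails) [OR] = 1 − (1−0.44) × (1−0.05) = 0.468000
P(Thruster branch down) [OR] = 1 − (1−0.37) × (1−0.468000) × (1−0.37) = 0.788849
P(Spacecraft attitude control lost) [OR] = 1 − (1−0.694464) × (1−0.684055) × (1−0.027500) × (1−0.788849) = 0.980178
Rounded to 4 decimal places: P(Spacecraft attitude control lost) ≈ 0.9802.

0.9802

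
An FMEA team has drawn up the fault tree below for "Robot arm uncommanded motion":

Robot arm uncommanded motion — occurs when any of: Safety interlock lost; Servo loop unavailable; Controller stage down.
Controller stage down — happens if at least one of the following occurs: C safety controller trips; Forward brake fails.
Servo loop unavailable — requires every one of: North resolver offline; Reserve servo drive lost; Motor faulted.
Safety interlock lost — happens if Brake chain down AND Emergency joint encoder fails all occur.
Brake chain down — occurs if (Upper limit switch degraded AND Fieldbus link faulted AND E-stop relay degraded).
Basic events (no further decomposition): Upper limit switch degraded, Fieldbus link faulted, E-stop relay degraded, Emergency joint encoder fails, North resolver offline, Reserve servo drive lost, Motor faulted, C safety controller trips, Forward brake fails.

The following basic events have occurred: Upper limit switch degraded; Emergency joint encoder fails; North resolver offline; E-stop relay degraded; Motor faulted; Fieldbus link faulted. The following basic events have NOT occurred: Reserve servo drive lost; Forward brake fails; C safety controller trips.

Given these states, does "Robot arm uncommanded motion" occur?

Yes

Brake chain down [AND]: Upper limit switch degraded=occurs, Fieldbus link faulted=occurs, E-stop relay degraded=occurs → all inputs occur → occurs.
Safety interlock lost [AND]: Brake chain down=occurs, Emergency joint encoder fails=occurs → all inputs occur → occurs.
Servo loop unavailable [AND]: North resolver offline=occurs, Reserve servo drive lost=not, Motor faulted=occurs → not all inputs occur → does not occur.
Controller stage down [OR]: C safety controller trips=not, Forward brake fails=not → no input occurs → does not occur.
Robot arm uncommanded motion [OR]: Safety interlock lost=occurs, Servo loop unavailable=not, Controller stage down=not → at least one input occurs → occurs.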